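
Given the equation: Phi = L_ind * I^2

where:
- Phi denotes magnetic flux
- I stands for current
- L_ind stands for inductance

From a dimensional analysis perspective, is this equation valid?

No

Phi (magnetic flux) has dimensions [I^-1 L^2 M T^-2].
I (current) has dimensions [I].
L_ind (inductance) has dimensions [I^-2 L^2 M T^-2].

Left side: [I^-1 L^2 M T^-2]
Right side: [L^2 M T^-2]

The two sides have different dimensions, so the equation is NOT dimensionally consistent.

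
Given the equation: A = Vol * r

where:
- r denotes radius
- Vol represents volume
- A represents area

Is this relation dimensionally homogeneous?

No

r (radius) has dimensions [L].
Vol (volume) has dimensions [L^3].
A (area) has dimensions [L^2].

Left side: [L^2]
Right side: [L^4]

The two sides have different dimensions, so the equation is NOT dimensionally consistent.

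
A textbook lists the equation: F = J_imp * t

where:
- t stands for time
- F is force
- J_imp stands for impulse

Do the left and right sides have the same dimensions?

No

t (time) has dimensions [T].
F (force) has dimensions [L M T^-2].
J_imp (impulse) has dimensions [L M T^-1].

Left side: [L M T^-2]
Right side: [L M]

The two sides have different dimensions, so the equation is NOT dimensionally consistent.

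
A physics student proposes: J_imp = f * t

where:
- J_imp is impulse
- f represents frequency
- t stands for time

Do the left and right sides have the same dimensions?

No

J_imp (impulse) has dimensions [L M T^-1].
f (frequency) has dimensions [T^-1].
t (time) has dimensions [T].

Left side: [L M T^-1]
Right side: [dimensionless]

The two sides have different dimensions, so the equation is NOT dimensionally consistent.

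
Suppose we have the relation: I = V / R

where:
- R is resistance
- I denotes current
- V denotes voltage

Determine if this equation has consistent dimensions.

Yes

R (resistance) has dimensions [I^-2 L^2 M T^-3].
I (current) has dimensions [I].
V (voltage) has dimensions [I^-1 L^2 M T^-3].

Left side: [I]
Right side: [I]

Both sides have the same dimensions, so the equation is dimensionally consistent.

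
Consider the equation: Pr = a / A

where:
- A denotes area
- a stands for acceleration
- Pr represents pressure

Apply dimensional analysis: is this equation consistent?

No

A (area) has dimensions [L^2].
a (acceleration) has dimensions [L T^-2].
Pr (pressure) has dimensions [L^-1 M T^-2].

Left side: [L^-1 M T^-2]
Right side: [L^-1 T^-2]

The two sides have different dimensions, so the equation is NOT dimensionally consistent.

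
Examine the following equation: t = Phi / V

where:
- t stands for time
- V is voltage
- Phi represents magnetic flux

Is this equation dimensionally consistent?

Yes

t (time) has dimensions [T].
V (voltage) has dimensions [I^-1 L^2 M T^-3].
Phi (magnetic flux) has dimensions [I^-1 L^2 M T^-2].

Left side: [T]
Right side: [T]

Both sides have the same dimensions, so the equation is dimensionally consistent.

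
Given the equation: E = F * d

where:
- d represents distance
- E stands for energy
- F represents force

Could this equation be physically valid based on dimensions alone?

Yes

d (distance) has dimensions [L].
E (energy) has dimensions [L^2 M T^-2].
F (force) has dimensions [L M T^-2].

Left side: [L^2 M T^-2]
Right side: [L^2 M T^-2]

Both sides have the same dimensions, so the equation is dimensionally consistent.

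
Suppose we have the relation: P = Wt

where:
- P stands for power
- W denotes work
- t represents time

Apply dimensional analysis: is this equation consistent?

No

P (power) has dimensions [L^2 M T^-3].
W (work) has dimensions [L^2 M T^-2].
t (time) has dimensions [T].

Left side: [L^2 M T^-3]
Right side: [L^2 M T^-1]

The two sides have different dimensions, so the equation is NOT dimensionally consistent.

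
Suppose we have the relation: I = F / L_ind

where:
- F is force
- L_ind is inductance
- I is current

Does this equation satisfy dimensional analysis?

No

F (force) has dimensions [L M T^-2].
L_ind (inductance) has dimensions [I^-2 L^2 M T^-2].
I (current) has dimensions [I].

Left side: [I]
Right side: [I^2 L^-1]

The two sides have different dimensions, so the equation is NOT dimensionally consistent.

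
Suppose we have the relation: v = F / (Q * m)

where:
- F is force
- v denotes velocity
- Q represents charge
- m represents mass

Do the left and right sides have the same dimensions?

No

F (force) has dimensions [L M T^-2].
v (velocity) has dimensions [L T^-1].
Q (charge) has dimensions [I T].
m (mass) has dimensions [M].

Left side: [L T^-1]
Right side: [I^-1 L T^-3]

The two sides have different dimensions, so the equation is NOT dimensionally consistent.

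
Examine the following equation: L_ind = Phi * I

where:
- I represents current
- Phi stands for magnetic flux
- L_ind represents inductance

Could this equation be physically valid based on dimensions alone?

No

I (current) has dimensions [I].
Phi (magnetic flux) has dimensions [I^-1 L^2 M T^-2].
L_ind (inductance) has dimensions [I^-2 L^2 M T^-2].

Left side: [I^-2 L^2 M T^-2]
Right side: [L^2 M T^-2]

The two sides have different dimensions, so the equation is NOT dimensionally consistent.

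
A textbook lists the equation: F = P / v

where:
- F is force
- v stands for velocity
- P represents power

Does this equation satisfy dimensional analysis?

Yes

F (force) has dimensions [L M T^-2].
v (velocity) has dimensions [L T^-1].
P (power) has dimensions [L^2 M T^-3].

Left side: [L M T^-2]
Right side: [L M T^-2]

Both sides have the same dimensions, so the equation is dimensionally consistent.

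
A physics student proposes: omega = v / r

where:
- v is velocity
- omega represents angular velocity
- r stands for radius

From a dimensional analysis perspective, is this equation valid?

Yes

v (velocity) has dimensions [L T^-1].
omega (angular velocity) has dimensions [T^-1].
r (radius) has dimensions [L].

Left side: [T^-1]
Right side: [T^-1]

Both sides have the same dimensions, so the equation is dimensionally consistent.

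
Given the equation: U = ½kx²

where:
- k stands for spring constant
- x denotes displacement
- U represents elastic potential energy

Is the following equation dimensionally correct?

Yes

k (spring constant) has dimensions [M T^-2].
x (displacement) has dimensions [L].
U (elastic potential energy) has dimensions [L^2 M T^-2].

Left side: [L^2 M T^-2]
Right side: [L^2 M T^-2]

Both sides have the same dimensions, so the equation is dimensionally consistent.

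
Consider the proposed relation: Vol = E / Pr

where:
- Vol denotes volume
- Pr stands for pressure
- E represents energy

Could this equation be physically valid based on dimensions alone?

Yes

Vol (volume) has dimensions [L^3].
Pr (pressure) has dimensions [L^-1 M T^-2].
E (energy) has dimensions [L^2 M T^-2].

Left side: [L^3]
Right side: [L^3]

Both sides have the same dimensions, so the equation is dimensionally consistent.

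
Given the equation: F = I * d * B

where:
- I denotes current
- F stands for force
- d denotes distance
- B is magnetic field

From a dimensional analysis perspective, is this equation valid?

Yes

I (current) has dimensions [I].
F (force) has dimensions [L M T^-2].
d (distance) has dimensions [L].
B (magnetic field) has dimensions [I^-1 M T^-2].

Left side: [L M T^-2]
Right side: [L M T^-2]

Both sides have the same dimensions, so the equation is dimensionally consistent.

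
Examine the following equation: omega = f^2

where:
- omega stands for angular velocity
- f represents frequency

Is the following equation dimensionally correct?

No

omega (angular velocity) has dimensions [T^-1].
f (frequency) has dimensions [T^-1].

Left side: [T^-1]
Right side: [T^-2]

The two sides have different dimensions, so the equation is NOT dimensionally consistent.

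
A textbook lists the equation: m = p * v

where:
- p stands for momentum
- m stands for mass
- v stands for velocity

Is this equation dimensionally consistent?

No

p (momentum) has dimensions [L M T^-1].
m (mass) has dimensions [M].
v (velocity) has dimensions [L T^-1].

Left side: [M]
Right side: [L^2 M T^-2]

The two sides have different dimensions, so the equation is NOT dimensionally consistent.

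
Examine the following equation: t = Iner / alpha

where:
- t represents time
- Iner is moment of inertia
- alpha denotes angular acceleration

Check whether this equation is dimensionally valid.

No

t (time) has dimensions [T].
Iner (moment of inertia) has dimensions [L^2 M].
alpha (angular acceleration) has dimensions [T^-2].

Left side: [T]
Right side: [L^2 M T^2]

The two sides have different dimensions, so the equation is NOT dimensionally consistent.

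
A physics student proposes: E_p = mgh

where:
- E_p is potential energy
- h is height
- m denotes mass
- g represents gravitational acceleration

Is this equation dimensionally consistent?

Yes

E_p (potential energy) has dimensions [L^2 M T^-2].
h (height) has dimensions [L].
m (mass) has dimensions [M].
g (gravitational acceleration) has dimensions [L T^-2].

Left side: [L^2 M T^-2]
Right side: [L^2 M T^-2]

Both sides have the same dimensions, so the equation is dimensionally consistent.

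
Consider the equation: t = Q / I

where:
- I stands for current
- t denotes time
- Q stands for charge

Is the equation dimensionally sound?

Yes

I (current) has dimensions [I].
t (time) has dimensions [T].
Q (charge) has dimensions [I T].

Left side: [T]
Right side: [T]

Both sides have the same dimensions, so the equation is dimensionally consistent.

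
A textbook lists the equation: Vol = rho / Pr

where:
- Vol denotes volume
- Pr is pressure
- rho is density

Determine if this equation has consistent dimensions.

No

Vol (volume) has dimensions [L^3].
Pr (pressure) has dimensions [L^-1 M T^-2].
rho (density) has dimensions [L^-3 M].

Left side: [L^3]
Right side: [L^-2 T^2]

The two sides have different dimensions, so the equation is NOT dimensionally consistent.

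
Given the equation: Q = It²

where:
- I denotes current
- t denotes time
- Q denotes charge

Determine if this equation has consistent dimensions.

No

I (current) has dimensions [I].
t (time) has dimensions [T].
Q (charge) has dimensions [I T].

Left side: [I T]
Right side: [I T^2]

The two sides have different dimensions, so the equation is NOT dimensionally consistent.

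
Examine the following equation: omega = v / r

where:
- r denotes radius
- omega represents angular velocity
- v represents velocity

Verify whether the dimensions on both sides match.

Yes

r (radius) has dimensions [L].
omega (angular velocity) has dimensions [T^-1].
v (velocity) has dimensions [L T^-1].

Left side: [T^-1]
Right side: [T^-1]

Both sides have the same dimensions, so the equation is dimensionally consistent.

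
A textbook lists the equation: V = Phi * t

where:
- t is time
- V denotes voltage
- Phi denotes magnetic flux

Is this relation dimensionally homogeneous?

No

t (time) has dimensions [T].
V (voltage) has dimensions [I^-1 L^2 M T^-3].
Phi (magnetic flux) has dimensions [I^-1 L^2 M T^-2].

Left side: [I^-1 L^2 M T^-3]
Right side: [I^-1 L^2 M T^-1]

The two sides have different dimensions, so the equation is NOT dimensionally consistent.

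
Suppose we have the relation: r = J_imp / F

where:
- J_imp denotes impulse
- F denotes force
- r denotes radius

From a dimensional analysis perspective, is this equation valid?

No

J_imp (impulse) has dimensions [L M T^-1].
F (force) has dimensions [L M T^-2].
r (radius) has dimensions [L].

Left side: [L]
Right side: [T]

The two sides have different dimensions, so the equation is NOT dimensionally consistent.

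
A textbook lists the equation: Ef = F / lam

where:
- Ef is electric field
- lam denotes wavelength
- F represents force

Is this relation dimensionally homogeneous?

No

Ef (electric field) has dimensions [I^-1 L M T^-3].
lam (wavelength) has dimensions [L].
F (force) has dimensions [L M T^-2].

Left side: [I^-1 L M T^-3]
Right side: [M T^-2]

The two sides have different dimensions, so the equation is NOT dimensionally consistent.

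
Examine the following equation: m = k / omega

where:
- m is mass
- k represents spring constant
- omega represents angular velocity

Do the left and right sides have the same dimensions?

No

m (mass) has dimensions [M].
k (spring constant) has dimensions [M T^-2].
omega (angular velocity) has dimensions [T^-1].

Left side: [M]
Right side: [M T^-1]

The two sides have different dimensions, so the equation is NOT dimensionally consistent.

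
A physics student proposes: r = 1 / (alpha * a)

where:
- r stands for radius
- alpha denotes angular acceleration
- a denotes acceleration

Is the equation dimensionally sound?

No

r (radius) has dimensions [L].
alpha (angular acceleration) has dimensions [T^-2].
a (acceleration) has dimensions [L T^-2].

Left side: [L]
Right side: [L^-1 T^4]

The two sides have different dimensions, so the equation is NOT dimensionally consistent.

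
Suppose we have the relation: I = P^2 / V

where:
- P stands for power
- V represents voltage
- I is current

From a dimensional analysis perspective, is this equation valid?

No

P (power) has dimensions [L^2 M T^-3].
V (voltage) has dimensions [I^-1 L^2 M T^-3].
I (current) has dimensions [I].

Left side: [I]
Right side: [I L^2 M T^-3]

The two sides have different dimensions, so the equation is NOT dimensionally consistent.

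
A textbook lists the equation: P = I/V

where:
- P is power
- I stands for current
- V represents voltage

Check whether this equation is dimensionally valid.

No

P (power) has dimensions [L^2 M T^-3].
I (current) has dimensions [I].
V (voltage) has dimensions [I^-1 L^2 M T^-3].

Left side: [L^2 M T^-3]
Right side: [I^2 L^-2 M^-1 T^3]

The two sides have different dimensions, so the equation is NOT dimensionally consistent.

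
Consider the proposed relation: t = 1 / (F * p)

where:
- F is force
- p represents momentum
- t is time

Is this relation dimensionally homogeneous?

No

F (force) has dimensions [L M T^-2].
p (momentum) has dimensions [L M T^-1].
t (time) has dimensions [T].

Left side: [T]
Right side: [L^-2 M^-2 T^3]

The two sides have different dimensions, so the equation is NOT dimensionally consistent.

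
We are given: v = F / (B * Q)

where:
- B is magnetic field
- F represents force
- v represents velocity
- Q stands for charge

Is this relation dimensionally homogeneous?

Yes

B (magnetic field) has dimensions [I^-1 M T^-2].
F (force) has dimensions [L M T^-2].
v (velocity) has dimensions [L T^-1].
Q (charge) has dimensions [I T].

Left side: [L T^-1]
Right side: [L T^-1]

Both sides have the same dimensions, so the equation is dimensionally consistent.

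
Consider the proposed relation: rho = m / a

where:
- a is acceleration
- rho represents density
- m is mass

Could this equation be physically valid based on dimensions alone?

No

a (acceleration) has dimensions [L T^-2].
rho (density) has dimensions [L^-3 M].
m (mass) has dimensions [M].

Left side: [L^-3 M]
Right side: [L^-1 M T^2]

The two sides have different dimensions, so the equation is NOT dimensionally consistent.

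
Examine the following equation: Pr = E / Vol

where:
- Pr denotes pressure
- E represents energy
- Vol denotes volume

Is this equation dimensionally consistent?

Yes

Pr (pressure) has dimensions [L^-1 M T^-2].
E (energy) has dimensions [L^2 M T^-2].
Vol (volume) has dimensions [L^3].

Left side: [L^-1 M T^-2]
Right side: [L^-1 M T^-2]

Both sides have the same dimensions, so the equation is dimensionally consistent.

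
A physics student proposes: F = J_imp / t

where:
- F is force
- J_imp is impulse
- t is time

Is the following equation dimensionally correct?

Yes

F (force) has dimensions [L M T^-2].
J_imp (impulse) has dimensions [L M T^-1].
t (time) has dimensions [T].

Left side: [L M T^-2]
Right side: [L M T^-2]

Both sides have the same dimensions, so the equation is dimensionally consistent.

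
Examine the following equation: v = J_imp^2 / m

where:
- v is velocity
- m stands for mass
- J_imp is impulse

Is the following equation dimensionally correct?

No

v (velocity) has dimensions [L T^-1].
m (mass) has dimensions [M].
J_imp (impulse) has dimensions [L M T^-1].

Left side: [L T^-1]
Right side: [L^2 M T^-2]

The two sides have different dimensions, so the equation is NOT dimensionally consistent.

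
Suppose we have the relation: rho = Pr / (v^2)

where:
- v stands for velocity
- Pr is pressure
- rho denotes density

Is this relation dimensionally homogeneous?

Yes

v (velocity) has dimensions [L T^-1].
Pr (pressure) has dimensions [L^-1 M T^-2].
rho (density) has dimensions [L^-3 M].

Left side: [L^-3 M]
Right side: [L^-3 M]

Both sides have the same dimensions, so the equation is dimensionally consistent.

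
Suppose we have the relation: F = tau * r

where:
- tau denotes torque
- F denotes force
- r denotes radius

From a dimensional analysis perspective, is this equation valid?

No

tau (torque) has dimensions [L^2 M T^-2].
F (force) has dimensions [L M T^-2].
r (radius) has dimensions [L].

Left side: [L M T^-2]
Right side: [L^3 M T^-2]

The two sides have different dimensions, so the equation is NOT dimensionally consistent.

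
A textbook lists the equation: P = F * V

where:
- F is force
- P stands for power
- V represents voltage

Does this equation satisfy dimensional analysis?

No

F (force) has dimensions [L M T^-2].
P (power) has dimensions [L^2 M T^-3].
V (voltage) has dimensions [I^-1 L^2 M T^-3].

Left side: [L^2 M T^-3]
Right side: [I^-1 L^3 M^2 T^-5]

The two sides have different dimensions, so the equation is NOT dimensionally consistent.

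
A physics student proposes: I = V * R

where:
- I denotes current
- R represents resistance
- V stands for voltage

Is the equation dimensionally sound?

No

I (current) has dimensions [I].
R (resistance) has dimensions [I^-2 L^2 M T^-3].
V (voltage) has dimensions [I^-1 L^2 M T^-3].

Left side: [I]
Right side: [I^-3 L^4 M^2 T^-6]

The two sides have different dimensions, so the equation is NOT dimensionally consistent.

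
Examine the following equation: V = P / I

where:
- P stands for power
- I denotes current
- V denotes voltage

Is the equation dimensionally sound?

Yes

P (power) has dimensions [L^2 M T^-3].
I (current) has dimensions [I].
V (voltage) has dimensions [I^-1 L^2 M T^-3].

Left side: [I^-1 L^2 M T^-3]
Right side: [I^-1 L^2 M T^-3]

Both sides have the same dimensions, so the equation is dimensionally consistent.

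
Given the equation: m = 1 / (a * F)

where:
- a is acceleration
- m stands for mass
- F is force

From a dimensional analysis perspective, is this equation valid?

No

a (acceleration) has dimensions [L T^-2].
m (mass) has dimensions [M].
F (force) has dimensions [L M T^-2].

Left side: [M]
Right side: [L^-2 M^-1 T^4]

The two sides have different dimensions, so the equation is NOT dimensionally consistent.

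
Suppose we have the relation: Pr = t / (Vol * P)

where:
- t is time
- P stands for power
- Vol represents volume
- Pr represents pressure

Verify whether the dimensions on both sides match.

No

t (time) has dimensions [T].
P (power) has dimensions [L^2 M T^-3].
Vol (volume) has dimensions [L^3].
Pr (pressure) has dimensions [L^-1 M T^-2].

Left side: [L^-1 M T^-2]
Right side: [L^-5 M^-1 T^4]

The two sides have different dimensions, so the equation is NOT dimensionally consistent.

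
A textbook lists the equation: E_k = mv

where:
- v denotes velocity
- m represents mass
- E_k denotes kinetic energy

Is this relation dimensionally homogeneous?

No

v (velocity) has dimensions [L T^-1].
m (mass) has dimensions [M].
E_k (kinetic energy) has dimensions [L^2 M T^-2].

Left side: [L^2 M T^-2]
Right side: [L M T^-1]

The two sides have different dimensions, so the equation is NOT dimensionally consistent.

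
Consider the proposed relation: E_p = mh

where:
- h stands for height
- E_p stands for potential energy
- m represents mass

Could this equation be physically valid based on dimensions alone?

No

h (height) has dimensions [L].
E_p (potential energy) has dimensions [L^2 M T^-2].
m (mass) has dimensions [M].

Left side: [L^2 M T^-2]
Right side: [L M]

The two sides have different dimensions, so the equation is NOT dimensionally consistent.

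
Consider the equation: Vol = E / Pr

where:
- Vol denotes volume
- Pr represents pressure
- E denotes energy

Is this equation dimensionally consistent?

Yes

Vol (volume) has dimensions [L^3].
Pr (pressure) has dimensions [L^-1 M T^-2].
E (energy) has dimensions [L^2 M T^-2].

Left side: [L^3]
Right side: [L^3]

Both sides have the same dimensions, so the equation is dimensionally consistent.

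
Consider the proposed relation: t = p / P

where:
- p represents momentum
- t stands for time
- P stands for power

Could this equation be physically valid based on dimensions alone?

No

p (momentum) has dimensions [L M T^-1].
t (time) has dimensions [T].
P (power) has dimensions [L^2 M T^-3].

Left side: [T]
Right side: [L^-1 T^2]

The two sides have different dimensions, so the equation is NOT dimensionally consistent.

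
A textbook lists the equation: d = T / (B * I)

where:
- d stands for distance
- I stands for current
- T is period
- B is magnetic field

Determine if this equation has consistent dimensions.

No

d (distance) has dimensions [L].
I (current) has dimensions [I].
T (period) has dimensions [T].
B (magnetic field) has dimensions [I^-1 M T^-2].

Left side: [L]
Right side: [M^-1 T^3]

The two sides have different dimensions, so the equation is NOT dimensionally consistent.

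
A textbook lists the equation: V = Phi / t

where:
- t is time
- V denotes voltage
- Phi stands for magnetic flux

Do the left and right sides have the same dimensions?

Yes

t (time) has dimensions [T].
V (voltage) has dimensions [I^-1 L^2 M T^-3].
Phi (magnetic flux) has dimensions [I^-1 L^2 M T^-2].

Left side: [I^-1 L^2 M T^-3]
Right side: [I^-1 L^2 M T^-3]

Both sides have the same dimensions, so the equation is dimensionally consistent.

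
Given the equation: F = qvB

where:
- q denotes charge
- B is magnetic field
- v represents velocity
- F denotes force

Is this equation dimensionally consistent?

Yes

q (charge) has dimensions [I T].
B (magnetic field) has dimensions [I^-1 M T^-2].
v (velocity) has dimensions [L T^-1].
F (force) has dimensions [L M T^-2].

Left side: [L M T^-2]
Right side: [L M T^-2]

Both sides have the same dimensions, so the equation is dimensionally consistent.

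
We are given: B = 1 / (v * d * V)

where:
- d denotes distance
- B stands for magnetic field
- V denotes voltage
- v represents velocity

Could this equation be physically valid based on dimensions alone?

No

d (distance) has dimensions [L].
B (magnetic field) has dimensions [I^-1 M T^-2].
V (voltage) has dimensions [I^-1 L^2 M T^-3].
v (velocity) has dimensions [L T^-1].

Left side: [I^-1 M T^-2]
Right side: [I L^-4 M^-1 T^4]

The two sides have different dimensions, so the equation is NOT dimensionally consistent.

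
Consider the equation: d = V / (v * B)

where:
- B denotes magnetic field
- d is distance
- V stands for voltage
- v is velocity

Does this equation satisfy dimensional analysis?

Yes

B (magnetic field) has dimensions [I^-1 M T^-2].
d (distance) has dimensions [L].
V (voltage) has dimensions [I^-1 L^2 M T^-3].
v (velocity) has dimensions [L T^-1].

Left side: [L]
Right side: [L]

Both sides have the same dimensions, so the equation is dimensionally consistent.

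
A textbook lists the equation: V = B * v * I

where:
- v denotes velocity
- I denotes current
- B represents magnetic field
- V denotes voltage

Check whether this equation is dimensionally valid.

No

v (velocity) has dimensions [L T^-1].
I (current) has dimensions [I].
B (magnetic field) has dimensions [I^-1 M T^-2].
V (voltage) has dimensions [I^-1 L^2 M T^-3].

Left side: [I^-1 L^2 M T^-3]
Right side: [L M T^-3]

The two sides have different dimensions, so the equation is NOT dimensionally consistent.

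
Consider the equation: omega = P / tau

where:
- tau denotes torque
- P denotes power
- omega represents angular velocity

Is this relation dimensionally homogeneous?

Yes

tau (torque) has dimensions [L^2 M T^-2].
P (power) has dimensions [L^2 M T^-3].
omega (angular velocity) has dimensions [T^-1].

Left side: [T^-1]
Right side: [T^-1]

Both sides have the same dimensions, so the equation is dimensionally consistent.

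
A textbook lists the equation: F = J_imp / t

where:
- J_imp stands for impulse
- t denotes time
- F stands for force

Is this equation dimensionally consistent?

Yes

J_imp (impulse) has dimensions [L M T^-1].
t (time) has dimensions [T].
F (force) has dimensions [L M T^-2].

Left side: [L M T^-2]
Right side: [L M T^-2]

Both sides have the same dimensions, so the equation is dimensionally consistent.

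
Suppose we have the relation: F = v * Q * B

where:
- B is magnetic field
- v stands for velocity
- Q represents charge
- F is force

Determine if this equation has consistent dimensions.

Yes

B (magnetic field) has dimensions [I^-1 M T^-2].
v (velocity) has dimensions [L T^-1].
Q (charge) has dimensions [I T].
F (force) has dimensions [L M T^-2].

Left side: [L M T^-2]
Right side: [L M T^-2]

Both sides have the same dimensions, so the equation is dimensionally consistent.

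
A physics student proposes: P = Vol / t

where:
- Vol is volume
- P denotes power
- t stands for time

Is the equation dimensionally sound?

No

Vol (volume) has dimensions [L^3].
P (power) has dimensions [L^2 M T^-3].
t (time) has dimensions [T].

Left side: [L^2 M T^-3]
Right side: [L^3 T^-1]

The two sides have different dimensions, so the equation is NOT dimensionally consistent.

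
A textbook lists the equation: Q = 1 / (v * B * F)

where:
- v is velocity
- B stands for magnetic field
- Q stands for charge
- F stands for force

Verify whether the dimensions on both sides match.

No

v (velocity) has dimensions [L T^-1].
B (magnetic field) has dimensions [I^-1 M T^-2].
Q (charge) has dimensions [I T].
F (force) has dimensions [L M T^-2].

Left side: [I T]
Right side: [I L^-2 M^-2 T^5]

The two sides have different dimensions, so the equation is NOT dimensionally consistent.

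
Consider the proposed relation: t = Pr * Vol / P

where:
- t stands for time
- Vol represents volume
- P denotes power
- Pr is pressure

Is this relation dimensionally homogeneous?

Yes

t (time) has dimensions [T].
Vol (volume) has dimensions [L^3].
P (power) has dimensions [L^2 M T^-3].
Pr (pressure) has dimensions [L^-1 M T^-2].

Left side: [T]
Right side: [T]

Both sides have the same dimensions, so the equation is dimensionally consistent.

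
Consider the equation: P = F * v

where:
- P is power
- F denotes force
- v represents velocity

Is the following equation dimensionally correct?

Yes

P (power) has dimensions [L^2 M T^-3].
F (force) has dimensions [L M T^-2].
v (velocity) has dimensions [L T^-1].

Left side: [L^2 M T^-3]
Right side: [L^2 M T^-3]

Both sides have the same dimensions, so the equation is dimensionally consistent.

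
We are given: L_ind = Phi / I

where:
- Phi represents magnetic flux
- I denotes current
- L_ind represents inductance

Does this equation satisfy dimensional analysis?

Yes

Phi (magnetic flux) has dimensions [I^-1 L^2 M T^-2].
I (current) has dimensions [I].
L_ind (inductance) has dimensions [I^-2 L^2 M T^-2].

Left side: [I^-2 L^2 M T^-2]
Right side: [I^-2 L^2 M T^-2]

Both sides have the same dimensions, so the equation is dimensionally consistent.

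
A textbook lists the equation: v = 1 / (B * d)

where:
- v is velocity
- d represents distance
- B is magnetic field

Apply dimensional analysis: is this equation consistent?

No

v (velocity) has dimensions [L T^-1].
d (distance) has dimensions [L].
B (magnetic field) has dimensions [I^-1 M T^-2].

Left side: [L T^-1]
Right side: [I L^-1 M^-1 T^2]

The two sides have different dimensions, so the equation is NOT dimensionally consistent.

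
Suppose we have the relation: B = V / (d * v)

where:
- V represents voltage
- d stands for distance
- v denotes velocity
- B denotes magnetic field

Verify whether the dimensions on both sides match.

Yes

V (voltage) has dimensions [I^-1 L^2 M T^-3].
d (distance) has dimensions [L].
v (velocity) has dimensions [L T^-1].
B (magnetic field) has dimensions [I^-1 M T^-2].

Left side: [I^-1 M T^-2]
Right side: [I^-1 M T^-2]

Both sides have the same dimensions, so the equation is dimensionally consistent.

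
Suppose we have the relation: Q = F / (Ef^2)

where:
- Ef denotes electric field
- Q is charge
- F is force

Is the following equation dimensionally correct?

No

Ef (electric field) has dimensions [I^-1 L M T^-3].
Q (charge) has dimensions [I T].
F (force) has dimensions [L M T^-2].

Left side: [I T]
Right side: [I^2 L^-1 M^-1 T^4]

The two sides have different dimensions, so the equation is NOT dimensionally consistent.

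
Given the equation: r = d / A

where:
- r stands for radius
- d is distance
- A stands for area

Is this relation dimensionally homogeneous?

No

r (radius) has dimensions [L].
d (distance) has dimensions [L].
A (area) has dimensions [L^2].

Left side: [L]
Right side: [L^-1]

The two sides have different dimensions, so the equation is NOT dimensionally consistent.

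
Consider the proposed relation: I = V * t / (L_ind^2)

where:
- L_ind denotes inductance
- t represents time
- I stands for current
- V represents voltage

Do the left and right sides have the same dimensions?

No

L_ind (inductance) has dimensions [I^-2 L^2 M T^-2].
t (time) has dimensions [T].
I (current) has dimensions [I].
V (voltage) has dimensions [I^-1 L^2 M T^-3].

Left side: [I]
Right side: [I^3 L^-2 M^-1 T^2]

The two sides have different dimensions, so the equation is NOT dimensionally consistent.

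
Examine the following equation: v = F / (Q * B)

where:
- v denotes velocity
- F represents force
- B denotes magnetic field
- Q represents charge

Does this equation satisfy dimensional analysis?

Yes

v (velocity) has dimensions [L T^-1].
F (force) has dimensions [L M T^-2].
B (magnetic field) has dimensions [I^-1 M T^-2].
Q (charge) has dimensions [I T].

Left side: [L T^-1]
Right side: [L T^-1]

Both sides have the same dimensions, so the equation is dimensionally consistent.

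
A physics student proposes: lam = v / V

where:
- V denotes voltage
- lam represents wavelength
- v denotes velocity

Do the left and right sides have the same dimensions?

No

V (voltage) has dimensions [I^-1 L^2 M T^-3].
lam (wavelength) has dimensions [L].
v (velocity) has dimensions [L T^-1].

Left side: [L]
Right side: [I L^-1 M^-1 T^2]

The two sides have different dimensions, so the equation is NOT dimensionally consistent.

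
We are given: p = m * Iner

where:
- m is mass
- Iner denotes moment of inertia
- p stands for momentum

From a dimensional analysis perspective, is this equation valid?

No

m (mass) has dimensions [M].
Iner (moment of inertia) has dimensions [L^2 M].
p (momentum) has dimensions [L M T^-1].

Left side: [L M T^-1]
Right side: [L^2 M^2]

The two sides have different dimensions, so the equation is NOT dimensionally consistent.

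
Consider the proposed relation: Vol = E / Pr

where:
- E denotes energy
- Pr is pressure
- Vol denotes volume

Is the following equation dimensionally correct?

Yes

E (energy) has dimensions [L^2 M T^-2].
Pr (pressure) has dimensions [L^-1 M T^-2].
Vol (volume) has dimensions [L^3].

Left side: [L^3]
Right side: [L^3]

Both sides have the same dimensions, so the equation is dimensionally consistent.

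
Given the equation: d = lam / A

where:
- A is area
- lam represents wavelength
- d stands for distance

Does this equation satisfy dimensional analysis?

No

A (area) has dimensions [L^2].
lam (wavelength) has dimensions [L].
d (distance) has dimensions [L].

Left side: [L]
Right side: [L^-1]

The two sides have different dimensions, so the equation is NOT dimensionally consistent.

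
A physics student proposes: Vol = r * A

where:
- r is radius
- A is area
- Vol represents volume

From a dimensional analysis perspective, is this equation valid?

Yes

r (radius) has dimensions [L].
A (area) has dimensions [L^2].
Vol (volume) has dimensions [L^3].

Left side: [L^3]
Right side: [L^3]

Both sides have the same dimensions, so the equation is dimensionally consistent.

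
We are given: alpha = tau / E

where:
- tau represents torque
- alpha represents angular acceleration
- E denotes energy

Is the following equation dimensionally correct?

No

tau (torque) has dimensions [L^2 M T^-2].
alpha (angular acceleration) has dimensions [T^-2].
E (energy) has dimensions [L^2 M T^-2].

Left side: [T^-2]
Right side: [dimensionless]

The two sides have different dimensions, so the equation is NOT dimensionally consistent.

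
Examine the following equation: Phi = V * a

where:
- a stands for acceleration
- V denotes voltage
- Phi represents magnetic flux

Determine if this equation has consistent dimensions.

No

a (acceleration) has dimensions [L T^-2].
V (voltage) has dimensions [I^-1 L^2 M T^-3].
Phi (magnetic flux) has dimensions [I^-1 L^2 M T^-2].

Left side: [I^-1 L^2 M T^-2]
Right side: [I^-1 L^3 M T^-5]

The two sides have different dimensions, so the equation is NOT dimensionally consistent.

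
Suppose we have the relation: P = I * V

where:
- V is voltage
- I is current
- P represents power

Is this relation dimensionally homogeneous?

Yes

V (voltage) has dimensions [I^-1 L^2 M T^-3].
I (current) has dimensions [I].
P (power) has dimensions [L^2 M T^-3].

Left side: [L^2 M T^-3]
Right side: [L^2 M T^-3]

Both sides have the same dimensions, so the equation is dimensionally consistent.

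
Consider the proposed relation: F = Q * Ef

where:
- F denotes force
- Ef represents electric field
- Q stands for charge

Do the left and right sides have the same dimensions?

Yes

F (force) has dimensions [L M T^-2].
Ef (electric field) has dimensions [I^-1 L M T^-3].
Q (charge) has dimensions [I T].

Left side: [L M T^-2]
Right side: [L M T^-2]

Both sides have the same dimensions, so the equation is dimensionally consistent.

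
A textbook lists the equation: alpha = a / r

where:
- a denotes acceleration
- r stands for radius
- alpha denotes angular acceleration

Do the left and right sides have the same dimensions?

Yes

a (acceleration) has dimensions [L T^-2].
r (radius) has dimensions [L].
alpha (angular acceleration) has dimensions [T^-2].

Left side: [T^-2]
Right side: [T^-2]

Both sides have the same dimensions, so the equation is dimensionally consistent.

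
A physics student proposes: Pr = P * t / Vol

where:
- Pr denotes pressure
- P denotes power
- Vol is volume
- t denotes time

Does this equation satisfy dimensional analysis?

Yes

Pr (pressure) has dimensions [L^-1 M T^-2].
P (power) has dimensions [L^2 M T^-3].
Vol (volume) has dimensions [L^3].
t (time) has dimensions [T].

Left side: [L^-1 M T^-2]
Right side: [L^-1 M T^-2]

Both sides have the same dimensions, so the equation is dimensionally consistent.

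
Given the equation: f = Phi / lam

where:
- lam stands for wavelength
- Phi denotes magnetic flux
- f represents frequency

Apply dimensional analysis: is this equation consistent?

No

lam (wavelength) has dimensions [L].
Phi (magnetic flux) has dimensions [I^-1 L^2 M T^-2].
f (frequency) has dimensions [T^-1].

Left side: [T^-1]
Right side: [I^-1 L M T^-2]

The two sides have different dimensions, so the equation is NOT dimensionally consistent.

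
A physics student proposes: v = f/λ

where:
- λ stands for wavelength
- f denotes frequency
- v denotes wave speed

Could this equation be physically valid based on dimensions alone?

No

λ (wavelength) has dimensions [L].
f (frequency) has dimensions [T^-1].
v (wave speed) has dimensions [L T^-1].

Left side: [L T^-1]
Right side: [L^-1 T^-1]

The two sides have different dimensions, so the equation is NOT dimensionally consistent.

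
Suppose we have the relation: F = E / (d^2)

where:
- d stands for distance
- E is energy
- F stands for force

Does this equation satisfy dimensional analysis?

No

d (distance) has dimensions [L].
E (energy) has dimensions [L^2 M T^-2].
F (force) has dimensions [L M T^-2].

Left side: [L M T^-2]
Right side: [M T^-2]

The two sides have different dimensions, so the equation is NOT dimensionally consistent.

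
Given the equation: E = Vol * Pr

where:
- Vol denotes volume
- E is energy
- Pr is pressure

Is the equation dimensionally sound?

Yes

Vol (volume) has dimensions [L^3].
E (energy) has dimensions [L^2 M T^-2].
Pr (pressure) has dimensions [L^-1 M T^-2].

Left side: [L^2 M T^-2]
Right side: [L^2 M T^-2]

Both sides have the same dimensions, so the equation is dimensionally consistent.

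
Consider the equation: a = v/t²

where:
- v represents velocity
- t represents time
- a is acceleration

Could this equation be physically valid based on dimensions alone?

No

v (velocity) has dimensions [L T^-1].
t (time) has dimensions [T].
a (acceleration) has dimensions [L T^-2].

Left side: [L T^-2]
Right side: [L T^-3]

The two sides have different dimensions, so the equation is NOT dimensionally consistent.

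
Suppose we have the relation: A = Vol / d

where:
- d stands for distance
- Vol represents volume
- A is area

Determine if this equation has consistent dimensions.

Yes

d (distance) has dimensions [L].
Vol (volume) has dimensions [L^3].
A (area) has dimensions [L^2].

Left side: [L^2]
Right side: [L^2]

Both sides have the same dimensions, so the equation is dimensionally consistent.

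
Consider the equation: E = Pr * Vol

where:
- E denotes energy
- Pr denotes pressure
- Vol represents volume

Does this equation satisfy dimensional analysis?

Yes

E (energy) has dimensions [L^2 M T^-2].
Pr (pressure) has dimensions [L^-1 M T^-2].
Vol (volume) has dimensions [L^3].

Left side: [L^2 M T^-2]
Right side: [L^2 M T^-2]

Both sides have the same dimensions, so the equation is dimensionally consistent.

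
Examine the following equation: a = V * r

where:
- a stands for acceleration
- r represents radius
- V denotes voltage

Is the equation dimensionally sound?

No

a (acceleration) has dimensions [L T^-2].
r (radius) has dimensions [L].
V (voltage) has dimensions [I^-1 L^2 M T^-3].

Left side: [L T^-2]
Right side: [I^-1 L^3 M T^-3]

The two sides have different dimensions, so the equation is NOT dimensionally consistent.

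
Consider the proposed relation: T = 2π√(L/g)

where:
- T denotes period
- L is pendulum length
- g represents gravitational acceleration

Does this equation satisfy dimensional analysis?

Yes

T (period) has dimensions [T].
L (pendulum length) has dimensions [L].
g (gravitational acceleration) has dimensions [L T^-2].

Left side: [T]
Right side: [T]

Both sides have the same dimensions, so the equation is dimensionally consistent.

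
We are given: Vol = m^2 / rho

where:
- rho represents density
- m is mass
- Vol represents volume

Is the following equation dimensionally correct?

No

rho (density) has dimensions [L^-3 M].
m (mass) has dimensions [M].
Vol (volume) has dimensions [L^3].

Left side: [L^3]
Right side: [L^3 M]

The two sides have different dimensions, so the equation is NOT dimensionally consistent.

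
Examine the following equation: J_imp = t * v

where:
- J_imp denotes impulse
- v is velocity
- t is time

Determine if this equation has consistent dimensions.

No

J_imp (impulse) has dimensions [L M T^-1].
v (velocity) has dimensions [L T^-1].
t (time) has dimensions [T].

Left side: [L M T^-1]
Right side: [L]

The two sides have different dimensions, so the equation is NOT dimensionally consistent.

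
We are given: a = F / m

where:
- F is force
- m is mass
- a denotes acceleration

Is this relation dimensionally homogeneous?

Yes

F (force) has dimensions [L M T^-2].
m (mass) has dimensions [M].
a (acceleration) has dimensions [L T^-2].

Left side: [L T^-2]
Right side: [L T^-2]

Both sides have the same dimensions, so the equation is dimensionally consistent.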